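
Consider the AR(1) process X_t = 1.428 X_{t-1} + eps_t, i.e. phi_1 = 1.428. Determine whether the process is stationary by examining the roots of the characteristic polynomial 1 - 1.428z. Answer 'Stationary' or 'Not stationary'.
\text{Not stationary}

The AR(p) characteristic polynomial is P(z) = 1 - 1.428z.
Stationarity requires all roots to lie outside the unit circle, i.e. |z| > 1 for every root.
This is linear in z: 1 + (-1.428) z = 0  =>  z = -1/(-1.428) = 0.70028,  |z| = 0.70028.
Moduli of all roots: 0.7003.
All moduli strictly greater than 1? No.
Verdict: Not stationary.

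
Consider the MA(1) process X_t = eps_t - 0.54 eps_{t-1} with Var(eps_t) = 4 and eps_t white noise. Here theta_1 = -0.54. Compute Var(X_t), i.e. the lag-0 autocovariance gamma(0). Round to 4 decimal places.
\gamma(0) = 5.1664

For an MA(q) process X_t = eps_t + sum_i theta_i eps_{t-i} with
Var(eps_t) = sigma^2, the variance is
  gamma(0) = sigma^2 * (1 + sum_i theta_i^2).
  sum_i theta_i^2 = (-0.54)^2 = 0.2916.
  gamma(0) = 4 * (1 + 0.2916) = 4 * 1.2916 = 5.1664.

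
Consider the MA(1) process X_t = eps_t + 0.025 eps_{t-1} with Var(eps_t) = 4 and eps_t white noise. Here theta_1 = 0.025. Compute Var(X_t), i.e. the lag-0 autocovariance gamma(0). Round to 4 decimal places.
\gamma(0) = 4.0025

For an MA(q) process X_t = eps_t + sum_i theta_i eps_{t-i} with
Var(eps_t) = sigma^2, the variance is
  gamma(0) = sigma^2 * (1 + sum_i theta_i^2).
  sum_i theta_i^2 = (0.025)^2 = 0.000625.
  gamma(0) = 4 * (1 + 0.000625) = 4 * 1.000625 = 4.0025.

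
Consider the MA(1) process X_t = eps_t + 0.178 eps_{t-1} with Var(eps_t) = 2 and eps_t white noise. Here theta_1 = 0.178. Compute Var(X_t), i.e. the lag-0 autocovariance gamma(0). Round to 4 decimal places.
\gamma(0) = 2.0634

For an MA(q) process X_t = eps_t + sum_i theta_i eps_{t-i} with
Var(eps_t) = sigma^2, the variance is
  gamma(0) = sigma^2 * (1 + sum_i theta_i^2).
  sum_i theta_i^2 = (0.178)^2 = 0.031684.
  gamma(0) = 2 * (1 + 0.031684) = 2 * 1.031684 = 2.063368, which rounds to 2.0634.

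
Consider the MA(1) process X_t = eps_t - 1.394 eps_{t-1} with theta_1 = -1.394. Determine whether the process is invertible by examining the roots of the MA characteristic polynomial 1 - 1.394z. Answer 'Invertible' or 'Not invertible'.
\text{Not invertible}

The MA(q) characteristic polynomial is P(z) = 1 - 1.394z.
Invertibility requires all roots to lie outside the unit circle, i.e. |z| > 1 for every root.
This is linear in z: 1 + (-1.394) z = 0  =>  z = -1/(-1.394) = 0.71736,  |z| = 0.71736.
Moduli of all roots: 0.7174.
All moduli strictly greater than 1? No.
Verdict: Not invertible.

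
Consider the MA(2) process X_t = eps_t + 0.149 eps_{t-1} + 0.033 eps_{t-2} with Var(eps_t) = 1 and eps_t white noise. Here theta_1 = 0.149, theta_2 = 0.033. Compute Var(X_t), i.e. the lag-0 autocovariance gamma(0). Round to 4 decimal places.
\gamma(0) = 1.0233

For an MA(q) process X_t = eps_t + sum_i theta_i eps_{t-i} with
Var(eps_t) = sigma^2, the variance is
  gamma(0) = sigma^2 * (1 + sum_i theta_i^2).
  sum_i theta_i^2 = (0.149)^2 + (0.033)^2 = 0.022201 + 0.001089 = 0.02329.
  gamma(0) = 1 * (1 + 0.02329) = 1 * 1.02329 = 1.02329, which rounds to 1.0233.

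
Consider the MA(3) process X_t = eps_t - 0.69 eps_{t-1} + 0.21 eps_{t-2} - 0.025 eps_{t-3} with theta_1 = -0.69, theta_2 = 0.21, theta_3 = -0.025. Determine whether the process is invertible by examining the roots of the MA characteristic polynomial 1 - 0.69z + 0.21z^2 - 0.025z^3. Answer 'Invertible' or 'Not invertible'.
\text{Invertible}

The MA(q) characteristic polynomial is P(z) = 1 - 0.69z + 0.21z^2 - 0.025z^3.
Invertibility requires all roots to lie outside the unit circle, i.e. |z| > 1 for every root.
Degree 3: look for a simple real root z0 first, then factor out (1 - z/z0) and solve the remaining quadratic.
Testing z0 = 4: P(4) = 1 + (-0.69)(4) + (0.21)(4)^2 + (-0.025)(4)^3
  = 1 + (-2.76) + (3.36) + (-1.6) = 0.  So z_0 = 4 is a root, |z_0| = 4.
Divide out the factor (1 - 0.25 z) = (1 - z/z0) (since 1/z0 = 0.25):
  P(z) = (1 - 0.25 z)(1 + (-0.44) z + (0.1) z^2)
  [check: z-coef -0.44 - (0.25) = -0.69; z^2-coef 0.1 - (0.25)(-0.44) = 0.21; z^3-coef -(0.25)(0.1) = -0.025.]
Remaining roots from the quadratic factor 1 + (-0.44) z + (0.1) z^2:
  Set 1 + (-0.44) z + (0.1) z^2 = 0, i.e. a z^2 + b z + c = 0 with a = 0.1, b = -0.44, c = 1.
  Discriminant D = b^2 - 4ac = (-0.44)^2 - 4*(0.1)*1 = 0.1936 - (0.4) = -0.2064.
  D < 0, so the roots are the complex-conjugate pair z = (-b +/- i sqrt(-D)) / (2a) = 2.2 +/- 2.2716i.
  For a conjugate pair |z|^2 = z * conj(z) = (product of roots) = c/a = 1/(0.1) = 10, so |z| = sqrt(10) = 3.1623 for both roots.
Moduli of all roots: 4.0000, 3.1623, 3.1623.
All moduli strictly greater than 1? Yes.
Verdict: Invertible.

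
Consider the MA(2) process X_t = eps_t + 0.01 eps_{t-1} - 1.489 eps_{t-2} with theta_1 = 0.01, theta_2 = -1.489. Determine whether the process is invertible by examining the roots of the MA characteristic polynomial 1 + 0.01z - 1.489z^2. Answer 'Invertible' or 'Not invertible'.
\text{Not invertible}

The MA(q) characteristic polynomial is P(z) = 1 + 0.01z - 1.489z^2.
Invertibility requires all roots to lie outside the unit circle, i.e. |z| > 1 for every root.
Set 1 + (0.01) z + (-1.489) z^2 = 0, i.e. a z^2 + b z + c = 0 with a = -1.489, b = 0.01, c = 1.
Discriminant D = b^2 - 4ac = (0.01)^2 - 4*(-1.489)*1 = 0.0001 - (-5.956) = 5.9561.
D >= 0, so the roots are real: z = (-b +/- sqrt(D)) / (2a) = (-0.01 +/- 2.440512) / (-2.978).
  z_1 = (-0.01 + 2.440512) / (-2.978) = -0.8162,   |z_1| = 0.8162.
  z_2 = (-0.01 - 2.440512) / (-2.978) = 0.8229,   |z_2| = 0.8229.
Moduli of all roots: 0.8162, 0.8229.
All moduli strictly greater than 1? No.
Verdict: Not invertible.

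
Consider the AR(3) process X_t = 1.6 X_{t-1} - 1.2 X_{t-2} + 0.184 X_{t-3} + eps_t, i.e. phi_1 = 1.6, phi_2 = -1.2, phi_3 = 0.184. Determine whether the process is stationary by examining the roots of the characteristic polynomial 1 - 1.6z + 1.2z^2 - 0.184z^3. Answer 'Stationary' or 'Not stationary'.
\text{Stationary}

The AR(p) characteristic polynomial is P(z) = 1 - 1.6z + 1.2z^2 - 0.184z^3.
Stationarity requires all roots to lie outside the unit circle, i.e. |z| > 1 for every root.
Degree 3: look for a simple real root z0 first, then factor out (1 - z/z0) and solve the remaining quadratic.
Testing z0 = 5: P(5) = 1 + (-1.6)(5) + (1.2)(5)^2 + (-0.184)(5)^3
  = 1 + (-8) + (30) + (-23) = 0.  So z_0 = 5 is a root, |z_0| = 5.
Divide out the factor (1 - 0.2 z) = (1 - z/z0) (since 1/z0 = 0.2):
  P(z) = (1 - 0.2 z)(1 + (-1.4) z + (0.92) z^2)
  [check: z-coef -1.4 - (0.2) = -1.6; z^2-coef 0.92 - (0.2)(-1.4) = 1.2; z^3-coef -(0.2)(0.92) = -0.184.]
Remaining roots from the quadratic factor 1 + (-1.4) z + (0.92) z^2:
  Set 1 + (-1.4) z + (0.92) z^2 = 0, i.e. a z^2 + b z + c = 0 with a = 0.92, b = -1.4, c = 1.
  Discriminant D = b^2 - 4ac = (-1.4)^2 - 4*(0.92)*1 = 1.96 - (3.68) = -1.72.
  D < 0, so the roots are the complex-conjugate pair z = (-b +/- i sqrt(-D)) / (2a) = 0.7609 +/- 0.7128i.
  For a conjugate pair |z|^2 = z * conj(z) = (product of roots) = c/a = 1/(0.92) = 1.086957, so |z| = sqrt(1.086957) = 1.0426 for both roots.
Moduli of all roots: 5.0000, 1.0426, 1.0426.
All moduli strictly greater than 1? Yes.
Verdict: Stationary.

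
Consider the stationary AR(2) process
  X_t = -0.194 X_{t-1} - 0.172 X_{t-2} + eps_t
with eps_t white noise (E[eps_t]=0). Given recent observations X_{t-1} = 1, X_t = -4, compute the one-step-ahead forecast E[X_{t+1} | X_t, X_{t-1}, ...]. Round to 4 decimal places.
E[X_{t+1} \mid \mathcal F_t] = 0.6040

For an AR(p) model X_t = c + sum_i phi_i X_{t-i} + eps_t, the
one-step-ahead conditional mean is
  E[X_{t+1} | X_t, ...] = c + sum_i phi_i X_{t+1-i}.
Substitute known values:
  E[X_{t+1} | ...] = (-0.194) * (-4) + (-0.172) * (1)
                   = 0.6040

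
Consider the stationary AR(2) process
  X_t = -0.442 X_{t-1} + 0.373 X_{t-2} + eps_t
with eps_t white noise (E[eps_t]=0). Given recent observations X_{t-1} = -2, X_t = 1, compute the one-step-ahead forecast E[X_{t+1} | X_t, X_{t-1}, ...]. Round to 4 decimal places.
E[X_{t+1} \mid \mathcal F_t] = -1.1880

For an AR(p) model X_t = c + sum_i phi_i X_{t-i} + eps_t, the
one-step-ahead conditional mean is
  E[X_{t+1} | X_t, ...] = c + sum_i phi_i X_{t+1-i}.
Substitute known values:
  E[X_{t+1} | ...] = (-0.442) * (1) + (0.373) * (-2)
                   = -1.1880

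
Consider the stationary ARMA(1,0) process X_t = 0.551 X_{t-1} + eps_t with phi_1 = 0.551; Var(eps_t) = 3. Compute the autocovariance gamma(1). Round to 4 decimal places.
\gamma(1) = 2.3736

Multiply the model equation by X_{t-k} and take expectations. With theta_0 = psi_0 = 1 and psi_j the MA(infinity) weights, this gives
  gamma(k) - sum_i phi_i gamma(k-i) = c_k,
  c_k = sigma^2 * sum_{j=k..q} theta_j psi_{j-k}   (c_k = 0 for k > q),
using gamma(-m) = gamma(m).
Pure AR (q = 0): c_0 = sigma^2 = 3, c_k = 0 for k >= 1.
Equations for k = 0 and k = 1 (AR order 1):
  gamma(0) = phi_1 gamma(1) + c_0
  gamma(1) = phi_1 gamma(0) + c_1
Substituting the second into the first: gamma(0) (1 - phi_1^2) = c_0 + phi_1 c_1, so
  gamma(0) = c_0 / (1 - phi_1^2) = 3 / (1 - (0.551)^2) = 3 / 0.696399 = 4.307875.
  gamma(1) = phi_1 gamma(0) = (0.551)(4.307875) = 2.373639.
Therefore gamma(1) = 2.3736 (to 4 decimal places).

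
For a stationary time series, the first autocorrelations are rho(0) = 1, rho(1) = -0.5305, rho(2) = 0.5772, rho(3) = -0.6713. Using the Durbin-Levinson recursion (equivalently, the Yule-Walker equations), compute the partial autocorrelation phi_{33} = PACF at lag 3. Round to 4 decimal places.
\phi_{33} = -0.4570

The PACF at lag k is phi_{kk}, the last component of the solution
to the Yule-Walker system G_k phi = r_k where
  (G_k)_{ij} = rho(|i - j|), (r_k)_i = rho(i), i,j = 1..k.
Equivalently, Durbin-Levinson gives phi_{kk} iteratively:
  phi_{11} = rho(1)
  phi_{kk} = [rho(k) - sum_{j=1..k-1} phi_{k-1,j} rho(k-j)]
            / [1 - sum_{j=1..k-1} phi_{k-1,j} rho(j)],
  phi_{k,j} = phi_{k-1,j} - phi_{kk} phi_{k-1,k-j},  j = 1..k-1.
Step k = 1:
  phi_11 = rho(1) = -0.5305.
Step k = 2:
  phi_22 = [rho(2) - phi_11 rho(1)] / [1 - phi_11 rho(1)] = [0.5772 - (-0.5305)(-0.5305)] / [1 - (-0.5305)(-0.5305)]
         = 0.29576975 / 0.71856975 = 0.411609.
  Update: phi_21 = phi_11 - phi_22 phi_11 = -0.5305 - (0.411609)(-0.5305) = -0.312141.
Step k = 3:
  phi_33 = [rho(3) - phi_21 rho(2) - phi_22 rho(1)] / [1 - phi_21 rho(1) - phi_22 rho(2)]
    numerator   = -0.6713 - (-0.312141)(0.5772) - (0.411609)(-0.5305) = -0.2727734
    denominator = 1 - (-0.312141)(-0.5305) - (0.411609)(0.5772) = 0.59682827
  phi_33 = -0.2727734 / 0.59682827 = -0.457.
Therefore phi_{33} = -0.4570.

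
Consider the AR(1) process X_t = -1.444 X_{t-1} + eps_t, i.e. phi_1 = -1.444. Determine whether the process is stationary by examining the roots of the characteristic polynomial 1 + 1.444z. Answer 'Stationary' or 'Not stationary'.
\text{Not stationary}

The AR(p) characteristic polynomial is P(z) = 1 + 1.444z.
Stationarity requires all roots to lie outside the unit circle, i.e. |z| > 1 for every root.
This is linear in z: 1 + (1.444) z = 0  =>  z = -1/(1.444) = -0.692521,  |z| = 0.692521.
Moduli of all roots: 0.6925.
All moduli strictly greater than 1? No.
Verdict: Not stationary.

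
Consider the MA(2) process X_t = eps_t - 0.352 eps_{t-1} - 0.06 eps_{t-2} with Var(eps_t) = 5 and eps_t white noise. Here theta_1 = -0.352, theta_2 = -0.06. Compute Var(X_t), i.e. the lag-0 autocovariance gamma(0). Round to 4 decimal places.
\gamma(0) = 5.6375

For an MA(q) process X_t = eps_t + sum_i theta_i eps_{t-i} with
Var(eps_t) = sigma^2, the variance is
  gamma(0) = sigma^2 * (1 + sum_i theta_i^2).
  sum_i theta_i^2 = (-0.352)^2 + (-0.06)^2 = 0.123904 + 0.0036 = 0.127504.
  gamma(0) = 5 * (1 + 0.127504) = 5 * 1.127504 = 5.63752, which rounds to 5.6375.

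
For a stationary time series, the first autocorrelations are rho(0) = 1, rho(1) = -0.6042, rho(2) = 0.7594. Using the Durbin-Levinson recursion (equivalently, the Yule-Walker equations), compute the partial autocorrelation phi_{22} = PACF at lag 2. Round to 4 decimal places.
\phi_{22} = 0.6211

The PACF at lag k is phi_{kk}, the last component of the solution
to the Yule-Walker system G_k phi = r_k where
  (G_k)_{ij} = rho(|i - j|), (r_k)_i = rho(i), i,j = 1..k.
Equivalently, Durbin-Levinson gives phi_{kk} iteratively:
  phi_{11} = rho(1)
  phi_{kk} = [rho(k) - sum_{j=1..k-1} phi_{k-1,j} rho(k-j)]
            / [1 - sum_{j=1..k-1} phi_{k-1,j} rho(j)],
  phi_{k,j} = phi_{k-1,j} - phi_{kk} phi_{k-1,k-j},  j = 1..k-1.
Step k = 1:
  phi_11 = rho(1) = -0.6042.
Step k = 2:
  phi_22 = [rho(2) - phi_11 rho(1)] / [1 - phi_11 rho(1)] = [0.7594 - (-0.6042)(-0.6042)] / [1 - (-0.6042)(-0.6042)]
         = 0.39434236 / 0.63494236 = 0.6211.
Therefore phi_{22} = 0.6211.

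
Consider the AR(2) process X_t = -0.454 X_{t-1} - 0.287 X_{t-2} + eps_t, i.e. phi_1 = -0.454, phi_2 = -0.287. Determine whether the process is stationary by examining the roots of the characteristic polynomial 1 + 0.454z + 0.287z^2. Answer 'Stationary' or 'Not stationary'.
\text{Stationary}

The AR(p) characteristic polynomial is P(z) = 1 + 0.454z + 0.287z^2.
Stationarity requires all roots to lie outside the unit circle, i.e. |z| > 1 for every root.
Set 1 + (0.454) z + (0.287) z^2 = 0, i.e. a z^2 + b z + c = 0 with a = 0.287, b = 0.454, c = 1.
Discriminant D = b^2 - 4ac = (0.454)^2 - 4*(0.287)*1 = 0.206116 - (1.148) = -0.941884.
D < 0, so the roots are the complex-conjugate pair z = (-b +/- i sqrt(-D)) / (2a) = -0.7909 +/- 1.6908i.
For a conjugate pair |z|^2 = z * conj(z) = (product of roots) = c/a = 1/(0.287) = 3.484321, so |z| = sqrt(3.484321) = 1.8666 for both roots.
Moduli of all roots: 1.8666, 1.8666.
All moduli strictly greater than 1? Yes.
Verdict: Stationary.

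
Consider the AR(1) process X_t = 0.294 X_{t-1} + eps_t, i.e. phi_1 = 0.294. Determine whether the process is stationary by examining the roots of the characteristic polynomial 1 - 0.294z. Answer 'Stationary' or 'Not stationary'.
\text{Stationary}

The AR(p) characteristic polynomial is P(z) = 1 - 0.294z.
Stationarity requires all roots to lie outside the unit circle, i.e. |z| > 1 for every root.
This is linear in z: 1 + (-0.294) z = 0  =>  z = -1/(-0.294) = 3.401361,  |z| = 3.401361.
Moduli of all roots: 3.4014.
All moduli strictly greater than 1? Yes.
Verdict: Stationary.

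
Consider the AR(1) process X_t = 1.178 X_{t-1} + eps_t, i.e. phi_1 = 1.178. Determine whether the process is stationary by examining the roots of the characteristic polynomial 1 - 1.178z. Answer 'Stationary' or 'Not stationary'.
\text{Not stationary}

The AR(p) characteristic polynomial is P(z) = 1 - 1.178z.
Stationarity requires all roots to lie outside the unit circle, i.e. |z| > 1 for every root.
This is linear in z: 1 + (-1.178) z = 0  =>  z = -1/(-1.178) = 0.848896,  |z| = 0.848896.
Moduli of all roots: 0.8489.
All moduli strictly greater than 1? No.
Verdict: Not stationary.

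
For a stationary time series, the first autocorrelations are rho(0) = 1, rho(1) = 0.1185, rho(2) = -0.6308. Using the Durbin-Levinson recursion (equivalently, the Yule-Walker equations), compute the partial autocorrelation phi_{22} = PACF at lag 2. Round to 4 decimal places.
\phi_{22} = -0.6540

The PACF at lag k is phi_{kk}, the last component of the solution
to the Yule-Walker system G_k phi = r_k where
  (G_k)_{ij} = rho(|i - j|), (r_k)_i = rho(i), i,j = 1..k.
Equivalently, Durbin-Levinson gives phi_{kk} iteratively:
  phi_{11} = rho(1)
  phi_{kk} = [rho(k) - sum_{j=1..k-1} phi_{k-1,j} rho(k-j)]
            / [1 - sum_{j=1..k-1} phi_{k-1,j} rho(j)],
  phi_{k,j} = phi_{k-1,j} - phi_{kk} phi_{k-1,k-j},  j = 1..k-1.
Step k = 1:
  phi_11 = rho(1) = 0.1185.
Step k = 2:
  phi_22 = [rho(2) - phi_11 rho(1)] / [1 - phi_11 rho(1)] = [-0.6308 - (0.1185)(0.1185)] / [1 - (0.1185)(0.1185)]
         = -0.64484225 / 0.98595775 = -0.654.
Therefore phi_{22} = -0.6540.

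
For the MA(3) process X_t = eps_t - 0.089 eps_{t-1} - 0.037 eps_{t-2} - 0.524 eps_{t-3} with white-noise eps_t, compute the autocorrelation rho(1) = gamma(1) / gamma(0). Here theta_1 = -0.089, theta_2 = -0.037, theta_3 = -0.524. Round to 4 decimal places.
\rho(1) = -0.0517

For an MA(q) process with theta_0 = 1, the autocovariance is
  gamma(k) = sigma^2 * sum_{i=0..q-k} theta_i * theta_{i+k},
and rho(k) = gamma(k) / gamma(0). Sigma^2 cancels.
  numerator   = (1)*(-0.089) + (-0.089)*(-0.037) + (-0.037)*(-0.524) = -0.066319.
  denominator = (1)^2 + (-0.089)^2 + (-0.037)^2 + (-0.524)^2 = 1.283866.
  rho(1) = -0.066319 / 1.283866 = -0.0517.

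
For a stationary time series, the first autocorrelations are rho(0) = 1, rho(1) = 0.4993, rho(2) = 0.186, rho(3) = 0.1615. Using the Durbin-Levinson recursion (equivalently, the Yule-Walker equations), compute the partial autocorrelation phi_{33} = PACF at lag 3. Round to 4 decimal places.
\phi_{33} = 0.1381

The PACF at lag k is phi_{kk}, the last component of the solution
to the Yule-Walker system G_k phi = r_k where
  (G_k)_{ij} = rho(|i - j|), (r_k)_i = rho(i), i,j = 1..k.
Equivalently, Durbin-Levinson gives phi_{kk} iteratively:
  phi_{11} = rho(1)
  phi_{kk} = [rho(k) - sum_{j=1..k-1} phi_{k-1,j} rho(k-j)]
            / [1 - sum_{j=1..k-1} phi_{k-1,j} rho(j)],
  phi_{k,j} = phi_{k-1,j} - phi_{kk} phi_{k-1,k-j},  j = 1..k-1.
Step k = 1:
  phi_11 = rho(1) = 0.4993.
Step k = 2:
  phi_22 = [rho(2) - phi_11 rho(1)] / [1 - phi_11 rho(1)] = [0.186 - (0.4993)(0.4993)] / [1 - (0.4993)(0.4993)]
         = -0.06330049 / 0.75069951 = -0.084322.
  Update: phi_21 = phi_11 - phi_22 phi_11 = 0.4993 - (-0.084322)(0.4993) = 0.541402.
Step k = 3:
  phi_33 = [rho(3) - phi_21 rho(2) - phi_22 rho(1)] / [1 - phi_21 rho(1) - phi_22 rho(2)]
    numerator   = 0.1615 - (0.541402)(0.186) - (-0.084322)(0.4993) = 0.10290121
    denominator = 1 - (0.541402)(0.4993) - (-0.084322)(0.186) = 0.74536189
  phi_33 = 0.10290121 / 0.74536189 = 0.1381.
Therefore phi_{33} = 0.1381.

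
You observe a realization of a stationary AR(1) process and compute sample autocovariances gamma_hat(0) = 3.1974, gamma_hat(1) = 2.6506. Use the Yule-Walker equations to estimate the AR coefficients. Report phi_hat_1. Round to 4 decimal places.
\hat\phi_{1} = 0.8290

The Yule-Walker equations for an AR(p) process read, in matrix form,
  Gamma_p phi = r_p,   with   (Gamma_p)_{ij} = gamma(|i - j|),
                       (r_p)_i = gamma(i),   i,j = 1..p.
Substitute the sample gammas (Toeplitz matrix and right-hand side of size 1):
  Gamma_p = [[3.1974]]
  r_p     = [2.6506]
With p = 1 this is the single equation gamma(0) phi_1 = gamma(1):
  phi_hat_1 = gamma(1) / gamma(0) = 2.6506 / 3.1974 = 0.8290.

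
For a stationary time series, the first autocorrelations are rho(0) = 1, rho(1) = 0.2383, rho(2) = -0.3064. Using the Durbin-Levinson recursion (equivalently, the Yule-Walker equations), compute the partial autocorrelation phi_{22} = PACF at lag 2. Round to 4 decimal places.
\phi_{22} = -0.3851

The PACF at lag k is phi_{kk}, the last component of the solution
to the Yule-Walker system G_k phi = r_k where
  (G_k)_{ij} = rho(|i - j|), (r_k)_i = rho(i), i,j = 1..k.
Equivalently, Durbin-Levinson gives phi_{kk} iteratively:
  phi_{11} = rho(1)
  phi_{kk} = [rho(k) - sum_{j=1..k-1} phi_{k-1,j} rho(k-j)]
            / [1 - sum_{j=1..k-1} phi_{k-1,j} rho(j)],
  phi_{k,j} = phi_{k-1,j} - phi_{kk} phi_{k-1,k-j},  j = 1..k-1.
Step k = 1:
  phi_11 = rho(1) = 0.2383.
Step k = 2:
  phi_22 = [rho(2) - phi_11 rho(1)] / [1 - phi_11 rho(1)] = [-0.3064 - (0.2383)(0.2383)] / [1 - (0.2383)(0.2383)]
         = -0.36318689 / 0.94321311 = -0.3851.
Therefore phi_{22} = -0.3851.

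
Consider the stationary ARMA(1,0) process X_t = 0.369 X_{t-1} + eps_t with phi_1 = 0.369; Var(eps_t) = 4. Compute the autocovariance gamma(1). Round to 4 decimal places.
\gamma(1) = 1.7087

Multiply the model equation by X_{t-k} and take expectations. With theta_0 = psi_0 = 1 and psi_j the MA(infinity) weights, this gives
  gamma(k) - sum_i phi_i gamma(k-i) = c_k,
  c_k = sigma^2 * sum_{j=k..q} theta_j psi_{j-k}   (c_k = 0 for k > q),
using gamma(-m) = gamma(m).
Pure AR (q = 0): c_0 = sigma^2 = 4, c_k = 0 for k >= 1.
Equations for k = 0 and k = 1 (AR order 1):
  gamma(0) = phi_1 gamma(1) + c_0
  gamma(1) = phi_1 gamma(0) + c_1
Substituting the second into the first: gamma(0) (1 - phi_1^2) = c_0 + phi_1 c_1, so
  gamma(0) = c_0 / (1 - phi_1^2) = 4 / (1 - (0.369)^2) = 4 / 0.863839 = 4.630492.
  gamma(1) = phi_1 gamma(0) = (0.369)(4.630492) = 1.708652.
Therefore gamma(1) = 1.7087 (to 4 decimal places).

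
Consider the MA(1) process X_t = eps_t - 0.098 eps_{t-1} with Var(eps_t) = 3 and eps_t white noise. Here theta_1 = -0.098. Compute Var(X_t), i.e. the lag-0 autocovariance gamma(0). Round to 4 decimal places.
\gamma(0) = 3.0288

For an MA(q) process X_t = eps_t + sum_i theta_i eps_{t-i} with
Var(eps_t) = sigma^2, the variance is
  gamma(0) = sigma^2 * (1 + sum_i theta_i^2).
  sum_i theta_i^2 = (-0.098)^2 = 0.009604.
  gamma(0) = 3 * (1 + 0.009604) = 3 * 1.009604 = 3.028812, which rounds to 3.0288.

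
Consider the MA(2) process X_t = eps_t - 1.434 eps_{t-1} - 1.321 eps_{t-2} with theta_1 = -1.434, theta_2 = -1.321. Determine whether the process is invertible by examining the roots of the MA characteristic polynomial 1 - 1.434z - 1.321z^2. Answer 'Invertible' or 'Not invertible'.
\text{Not invertible}

The MA(q) characteristic polynomial is P(z) = 1 - 1.434z - 1.321z^2.
Invertibility requires all roots to lie outside the unit circle, i.e. |z| > 1 for every root.
Set 1 + (-1.434) z + (-1.321) z^2 = 0, i.e. a z^2 + b z + c = 0 with a = -1.321, b = -1.434, c = 1.
Discriminant D = b^2 - 4ac = (-1.434)^2 - 4*(-1.321)*1 = 2.056356 - (-5.284) = 7.340356.
D >= 0, so the roots are real: z = (-b +/- sqrt(D)) / (2a) = (1.434 +/- 2.709309) / (-2.642).
  z_1 = (1.434 + 2.709309) / (-2.642) = -1.5682,   |z_1| = 1.5682.
  z_2 = (1.434 - 2.709309) / (-2.642) = 0.4827,   |z_2| = 0.4827.
Moduli of all roots: 1.5682, 0.4827.
All moduli strictly greater than 1? No.
Verdict: Not invertible.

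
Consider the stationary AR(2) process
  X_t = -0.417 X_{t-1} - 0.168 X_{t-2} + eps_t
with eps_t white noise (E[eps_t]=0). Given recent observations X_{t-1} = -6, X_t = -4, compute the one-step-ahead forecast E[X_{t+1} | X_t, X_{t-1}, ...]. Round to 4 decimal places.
E[X_{t+1} \mid \mathcal F_t] = 2.6760

For an AR(p) model X_t = c + sum_i phi_i X_{t-i} + eps_t, the
one-step-ahead conditional mean is
  E[X_{t+1} | X_t, ...] = c + sum_i phi_i X_{t+1-i}.
Substitute known values:
  E[X_{t+1} | ...] = (-0.417) * (-4) + (-0.168) * (-6)
                   = 2.6760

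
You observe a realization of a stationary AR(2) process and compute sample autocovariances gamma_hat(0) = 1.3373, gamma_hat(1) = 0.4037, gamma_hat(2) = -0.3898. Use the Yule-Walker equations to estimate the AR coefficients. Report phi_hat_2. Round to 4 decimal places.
\hat\phi_{2} = -0.4210

The Yule-Walker equations for an AR(p) process read, in matrix form,
  Gamma_p phi = r_p,   with   (Gamma_p)_{ij} = gamma(|i - j|),
                       (r_p)_i = gamma(i),   i,j = 1..p.
Substitute the sample gammas (Toeplitz matrix and right-hand side of size 2):
  Gamma_p = [[1.3373, 0.4037], [0.4037, 1.3373]]
  r_p     = [0.4037, -0.3898]
Written out:
  1.3373 phi_1 + 0.4037 phi_2 = 0.4037
  0.4037 phi_1 + 1.3373 phi_2 = -0.3898
Solve by Cramer's rule:
  det = gamma(0)^2 - gamma(1)^2 = (1.3373)^2 - (0.4037)^2 = 1.78837129 - 0.16297369 = 1.6253976
  phi_hat_1 = [gamma(1) gamma(0) - gamma(1) gamma(2)] / det = [(0.4037)(1.3373) - (0.4037)(-0.3898)] / 1.6253976 = 0.69723027 / 1.6253976 = 0.429
  phi_hat_2 = [gamma(0) gamma(2) - gamma(1)^2] / det = [(1.3373)(-0.3898) - (0.4037)^2] / 1.6253976 = -0.68425323 / 1.6253976 = -0.421
So phi_hat = [0.4290, -0.4210].
Therefore phi_hat_2 = -0.4210.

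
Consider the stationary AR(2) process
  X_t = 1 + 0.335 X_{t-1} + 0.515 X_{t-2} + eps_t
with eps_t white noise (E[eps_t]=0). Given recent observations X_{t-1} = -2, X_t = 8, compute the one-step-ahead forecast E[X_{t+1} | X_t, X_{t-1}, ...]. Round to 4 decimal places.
E[X_{t+1} \mid \mathcal F_t] = 2.6500

For an AR(p) model X_t = c + sum_i phi_i X_{t-i} + eps_t, the
one-step-ahead conditional mean is
  E[X_{t+1} | X_t, ...] = c + sum_i phi_i X_{t+1-i}.
Substitute known values:
  E[X_{t+1} | ...] = 1 + (0.335) * (8) + (0.515) * (-2)
                   = 2.6500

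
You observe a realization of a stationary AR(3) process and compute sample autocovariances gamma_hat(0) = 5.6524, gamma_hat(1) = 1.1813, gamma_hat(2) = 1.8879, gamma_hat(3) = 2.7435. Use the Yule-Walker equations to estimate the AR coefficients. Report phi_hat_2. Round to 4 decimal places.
\hat\phi_{2} = 0.2410

The Yule-Walker equations for an AR(p) process read, in matrix form,
  Gamma_p phi = r_p,   with   (Gamma_p)_{ij} = gamma(|i - j|),
                       (r_p)_i = gamma(i),   i,j = 1..p.
Substitute the sample gammas (Toeplitz matrix and right-hand side of size 3):
  Gamma_p = [[5.6524, 1.1813, 1.8879], [1.1813, 5.6524, 1.1813], [1.8879, 1.1813, 5.6524]]
  r_p     = [1.1813, 1.8879, 2.7435]
Written out (R1..R3):
  (R1) 5.6524 phi_1 + 1.1813 phi_2 + 1.8879 phi_3 = 1.1813
  (R2) 1.1813 phi_1 + 5.6524 phi_2 + 1.1813 phi_3 = 1.8879
  (R3) 1.8879 phi_1 + 1.1813 phi_2 + 5.6524 phi_3 = 2.7435
Gaussian elimination:
  R2 <- R2 - (1.1813/5.6524) R1 = R2 - (0.208991) R1:  5.405519 phi_2 + 0.786746 phi_3 = 1.641019
  R3 <- R3 - (1.8879/5.6524) R1 = R3 - (0.334) R1:  0.786746 phi_2 + 5.021842 phi_3 = 2.348946
  R3 <- R3 - (0.786746/5.405519) R2 = R3 - (0.145545) R2:  4.907335 phi_3 = 2.110104
Back-substitution:
  phi_hat_3 = 2.110104 / 4.907335 = 0.42999
  phi_hat_2 = (1.641019 - (0.786746)(0.42999)) / 5.405519 = 0.240999
  phi_hat_1 = (1.1813 - (1.1813)(0.240999) - (1.8879)(0.42999)) / 5.6524 = 0.015008
So phi_hat = [0.0150, 0.2410, 0.4300].
Therefore phi_hat_2 = 0.2410.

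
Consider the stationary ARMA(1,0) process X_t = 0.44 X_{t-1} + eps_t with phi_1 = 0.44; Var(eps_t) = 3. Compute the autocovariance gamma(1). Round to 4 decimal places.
\gamma(1) = 1.6369

Multiply the model equation by X_{t-k} and take expectations. With theta_0 = psi_0 = 1 and psi_j the MA(infinity) weights, this gives
  gamma(k) - sum_i phi_i gamma(k-i) = c_k,
  c_k = sigma^2 * sum_{j=k..q} theta_j psi_{j-k}   (c_k = 0 for k > q),
using gamma(-m) = gamma(m).
Pure AR (q = 0): c_0 = sigma^2 = 3, c_k = 0 for k >= 1.
Equations for k = 0 and k = 1 (AR order 1):
  gamma(0) = phi_1 gamma(1) + c_0
  gamma(1) = phi_1 gamma(0) + c_1
Substituting the second into the first: gamma(0) (1 - phi_1^2) = c_0 + phi_1 c_1, so
  gamma(0) = c_0 / (1 - phi_1^2) = 3 / (1 - (0.44)^2) = 3 / 0.8064 = 3.720238.
  gamma(1) = phi_1 gamma(0) = (0.44)(3.720238) = 1.636905.
Therefore gamma(1) = 1.6369 (to 4 decimal places).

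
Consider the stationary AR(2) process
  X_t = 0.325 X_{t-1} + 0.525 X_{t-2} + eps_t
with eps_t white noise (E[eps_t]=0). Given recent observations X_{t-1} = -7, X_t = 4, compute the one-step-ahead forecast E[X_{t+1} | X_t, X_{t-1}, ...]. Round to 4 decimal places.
E[X_{t+1} \mid \mathcal F_t] = -2.3750

For an AR(p) model X_t = c + sum_i phi_i X_{t-i} + eps_t, the
one-step-ahead conditional mean is
  E[X_{t+1} | X_t, ...] = c + sum_i phi_i X_{t+1-i}.
Substitute known values:
  E[X_{t+1} | ...] = (0.325) * (4) + (0.525) * (-7)
                   = -2.3750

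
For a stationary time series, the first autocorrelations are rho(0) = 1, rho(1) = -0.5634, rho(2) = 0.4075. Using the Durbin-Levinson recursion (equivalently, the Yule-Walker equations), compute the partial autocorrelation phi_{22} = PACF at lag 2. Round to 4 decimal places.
\phi_{22} = 0.1320

The PACF at lag k is phi_{kk}, the last component of the solution
to the Yule-Walker system G_k phi = r_k where
  (G_k)_{ij} = rho(|i - j|), (r_k)_i = rho(i), i,j = 1..k.
Equivalently, Durbin-Levinson gives phi_{kk} iteratively:
  phi_{11} = rho(1)
  phi_{kk} = [rho(k) - sum_{j=1..k-1} phi_{k-1,j} rho(k-j)]
            / [1 - sum_{j=1..k-1} phi_{k-1,j} rho(j)],
  phi_{k,j} = phi_{k-1,j} - phi_{kk} phi_{k-1,k-j},  j = 1..k-1.
Step k = 1:
  phi_11 = rho(1) = -0.5634.
Step k = 2:
  phi_22 = [rho(2) - phi_11 rho(1)] / [1 - phi_11 rho(1)] = [0.4075 - (-0.5634)(-0.5634)] / [1 - (-0.5634)(-0.5634)]
         = 0.09008044 / 0.68258044 = 0.132.
Therefore phi_{22} = 0.1320.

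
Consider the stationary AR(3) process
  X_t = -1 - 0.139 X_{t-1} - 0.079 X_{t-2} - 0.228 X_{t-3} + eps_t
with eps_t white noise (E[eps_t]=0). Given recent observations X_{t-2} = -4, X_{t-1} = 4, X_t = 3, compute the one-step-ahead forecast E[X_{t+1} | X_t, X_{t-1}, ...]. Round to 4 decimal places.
E[X_{t+1} \mid \mathcal F_t] = -0.8210

For an AR(p) model X_t = c + sum_i phi_i X_{t-i} + eps_t, the
one-step-ahead conditional mean is
  E[X_{t+1} | X_t, ...] = c + sum_i phi_i X_{t+1-i}.
Substitute known values:
  E[X_{t+1} | ...] = -1 + (-0.139) * (3) + (-0.079) * (4) + (-0.228) * (-4)
                   = -0.8210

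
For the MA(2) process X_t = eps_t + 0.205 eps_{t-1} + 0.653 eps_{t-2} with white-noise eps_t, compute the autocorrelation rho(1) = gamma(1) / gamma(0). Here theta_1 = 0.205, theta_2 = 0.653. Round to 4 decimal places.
\rho(1) = 0.2308

For an MA(q) process with theta_0 = 1, the autocovariance is
  gamma(k) = sigma^2 * sum_{i=0..q-k} theta_i * theta_{i+k},
and rho(k) = gamma(k) / gamma(0). Sigma^2 cancels.
  numerator   = (1)*(0.205) + (0.205)*(0.653) = 0.338865.
  denominator = (1)^2 + (0.205)^2 + (0.653)^2 = 1.468434.
  rho(1) = 0.338865 / 1.468434 = 0.2308.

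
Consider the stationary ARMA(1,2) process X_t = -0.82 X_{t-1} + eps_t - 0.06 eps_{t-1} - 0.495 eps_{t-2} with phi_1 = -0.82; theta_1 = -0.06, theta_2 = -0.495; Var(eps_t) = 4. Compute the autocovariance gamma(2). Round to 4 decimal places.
\gamma(2) = 1.9820

Multiply the model equation by X_{t-k} and take expectations. With theta_0 = psi_0 = 1 and psi_j the MA(infinity) weights, this gives
  gamma(k) - sum_i phi_i gamma(k-i) = c_k,
  c_k = sigma^2 * sum_{j=k..q} theta_j psi_{j-k}   (c_k = 0 for k > q),
using gamma(-m) = gamma(m).
psi-weights needed (psi_j = theta_j + sum_i phi_i psi_{j-i}):
  psi_1 = theta_1 + phi_1 = -0.06 + (-0.82) = -0.88
  psi_2 = theta_2 + phi_1 psi_1 = -0.495 + (-0.82)(-0.88) = 0.2266
Right-hand sides:
  c_0 = sigma^2 (1 + theta_1 psi_1 + theta_2 psi_2) = 4 * (1 + (-0.06)(-0.88) + (-0.495)(0.2266)) = 4 * 0.940633 = 3.762532
  c_1 = sigma^2 (theta_1 + theta_2 psi_1) = 4 * (-0.06 + (-0.495)(-0.88)) = 1.5024
  c_2 = sigma^2 theta_2 = 4 * (-0.495) = -1.98
Equations for k = 0 and k = 1 (AR order 1):
  gamma(0) = phi_1 gamma(1) + c_0
  gamma(1) = phi_1 gamma(0) + c_1
Substituting the second into the first: gamma(0) (1 - phi_1^2) = c_0 + phi_1 c_1, so
  gamma(0) = (c_0 + phi_1 c_1) / (1 - phi_1^2) = (3.762532 + (-0.82)(1.5024)) / (1 - (-0.82)^2) = 2.530564 / 0.3276 = 7.724554.
  gamma(1) = phi_1 gamma(0) + c_1 = (-0.82)(7.724554) + (1.5024) = -4.831735.
For k = 2: gamma(2) = phi_1 gamma(1) + c_2
  = (-0.82)(-4.831735) + (-1.98) = 1.982022.
Therefore gamma(2) = 1.9820 (to 4 decimal places).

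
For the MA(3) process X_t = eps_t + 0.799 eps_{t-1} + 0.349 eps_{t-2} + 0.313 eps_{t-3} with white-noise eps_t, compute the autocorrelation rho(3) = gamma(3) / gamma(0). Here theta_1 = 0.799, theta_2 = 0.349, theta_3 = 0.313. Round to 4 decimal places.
\rho(3) = 0.1684

For an MA(q) process with theta_0 = 1, the autocovariance is
  gamma(k) = sigma^2 * sum_{i=0..q-k} theta_i * theta_{i+k},
and rho(k) = gamma(k) / gamma(0). Sigma^2 cancels.
  numerator   = (1)*(0.313) = 0.313.
  denominator = (1)^2 + (0.799)^2 + (0.349)^2 + (0.313)^2 = 1.858171.
  rho(3) = 0.313 / 1.858171 = 0.1684.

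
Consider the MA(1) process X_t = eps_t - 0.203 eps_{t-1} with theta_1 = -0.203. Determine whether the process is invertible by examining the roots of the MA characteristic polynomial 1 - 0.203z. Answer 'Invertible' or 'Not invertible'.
\text{Invertible}

The MA(q) characteristic polynomial is P(z) = 1 - 0.203z.
Invertibility requires all roots to lie outside the unit circle, i.e. |z| > 1 for every root.
This is linear in z: 1 + (-0.203) z = 0  =>  z = -1/(-0.203) = 4.926108,  |z| = 4.926108.
Moduli of all roots: 4.9261.
All moduli strictly greater than 1? Yes.
Verdict: Invertible.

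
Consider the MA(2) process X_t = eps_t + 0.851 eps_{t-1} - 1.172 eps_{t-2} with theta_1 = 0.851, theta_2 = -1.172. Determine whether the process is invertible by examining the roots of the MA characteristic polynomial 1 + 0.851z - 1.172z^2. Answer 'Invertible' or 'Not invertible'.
\text{Not invertible}

The MA(q) characteristic polynomial is P(z) = 1 + 0.851z - 1.172z^2.
Invertibility requires all roots to lie outside the unit circle, i.e. |z| > 1 for every root.
Set 1 + (0.851) z + (-1.172) z^2 = 0, i.e. a z^2 + b z + c = 0 with a = -1.172, b = 0.851, c = 1.
Discriminant D = b^2 - 4ac = (0.851)^2 - 4*(-1.172)*1 = 0.724201 - (-4.688) = 5.412201.
D >= 0, so the roots are real: z = (-b +/- sqrt(D)) / (2a) = (-0.851 +/- 2.326414) / (-2.344).
  z_1 = (-0.851 + 2.326414) / (-2.344) = -0.6294,   |z_1| = 0.6294.
  z_2 = (-0.851 - 2.326414) / (-2.344) = 1.3556,   |z_2| = 1.3556.
Moduli of all roots: 0.6294, 1.3556.
All moduli strictly greater than 1? No.
Verdict: Not invertible.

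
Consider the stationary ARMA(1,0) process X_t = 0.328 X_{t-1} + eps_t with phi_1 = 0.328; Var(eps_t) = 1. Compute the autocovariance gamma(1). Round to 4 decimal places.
\gamma(1) = 0.3675

Multiply the model equation by X_{t-k} and take expectations. With theta_0 = psi_0 = 1 and psi_j the MA(infinity) weights, this gives
  gamma(k) - sum_i phi_i gamma(k-i) = c_k,
  c_k = sigma^2 * sum_{j=k..q} theta_j psi_{j-k}   (c_k = 0 for k > q),
using gamma(-m) = gamma(m).
Pure AR (q = 0): c_0 = sigma^2 = 1, c_k = 0 for k >= 1.
Equations for k = 0 and k = 1 (AR order 1):
  gamma(0) = phi_1 gamma(1) + c_0
  gamma(1) = phi_1 gamma(0) + c_1
Substituting the second into the first: gamma(0) (1 - phi_1^2) = c_0 + phi_1 c_1, so
  gamma(0) = c_0 / (1 - phi_1^2) = 1 / (1 - (0.328)^2) = 1 / 0.892416 = 1.120554.
  gamma(1) = phi_1 gamma(0) = (0.328)(1.120554) = 0.367542.
Therefore gamma(1) = 0.3675 (to 4 decimal places).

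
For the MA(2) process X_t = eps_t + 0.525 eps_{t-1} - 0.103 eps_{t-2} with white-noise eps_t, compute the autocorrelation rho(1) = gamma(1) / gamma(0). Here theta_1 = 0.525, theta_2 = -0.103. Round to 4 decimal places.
\rho(1) = 0.3661

For an MA(q) process with theta_0 = 1, the autocovariance is
  gamma(k) = sigma^2 * sum_{i=0..q-k} theta_i * theta_{i+k},
and rho(k) = gamma(k) / gamma(0). Sigma^2 cancels.
  numerator   = (1)*(0.525) + (0.525)*(-0.103) = 0.470925.
  denominator = (1)^2 + (0.525)^2 + (-0.103)^2 = 1.286234.
  rho(1) = 0.470925 / 1.286234 = 0.3661.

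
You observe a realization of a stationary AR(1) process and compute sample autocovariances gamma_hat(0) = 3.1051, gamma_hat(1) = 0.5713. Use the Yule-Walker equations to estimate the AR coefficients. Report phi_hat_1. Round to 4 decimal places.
\hat\phi_{1} = 0.1840

The Yule-Walker equations for an AR(p) process read, in matrix form,
  Gamma_p phi = r_p,   with   (Gamma_p)_{ij} = gamma(|i - j|),
                       (r_p)_i = gamma(i),   i,j = 1..p.
Substitute the sample gammas (Toeplitz matrix and right-hand side of size 1):
  Gamma_p = [[3.1051]]
  r_p     = [0.5713]
With p = 1 this is the single equation gamma(0) phi_1 = gamma(1):
  phi_hat_1 = gamma(1) / gamma(0) = 0.5713 / 3.1051 = 0.1840.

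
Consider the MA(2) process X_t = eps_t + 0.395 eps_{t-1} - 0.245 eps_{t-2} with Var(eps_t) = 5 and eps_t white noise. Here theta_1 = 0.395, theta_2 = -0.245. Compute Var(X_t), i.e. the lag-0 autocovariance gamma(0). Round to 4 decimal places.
\gamma(0) = 6.0803

For an MA(q) process X_t = eps_t + sum_i theta_i eps_{t-i} with
Var(eps_t) = sigma^2, the variance is
  gamma(0) = sigma^2 * (1 + sum_i theta_i^2).
  sum_i theta_i^2 = (0.395)^2 + (-0.245)^2 = 0.156025 + 0.060025 = 0.21605.
  gamma(0) = 5 * (1 + 0.21605) = 5 * 1.21605 = 6.08025, which rounds to 6.0803.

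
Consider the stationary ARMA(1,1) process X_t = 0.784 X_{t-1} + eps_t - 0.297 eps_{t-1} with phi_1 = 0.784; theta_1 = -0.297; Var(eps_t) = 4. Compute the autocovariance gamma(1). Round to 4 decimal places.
\gamma(1) = 3.8781

Multiply the model equation by X_{t-k} and take expectations. With theta_0 = psi_0 = 1 and psi_j the MA(infinity) weights, this gives
  gamma(k) - sum_i phi_i gamma(k-i) = c_k,
  c_k = sigma^2 * sum_{j=k..q} theta_j psi_{j-k}   (c_k = 0 for k > q),
using gamma(-m) = gamma(m).
psi-weights needed (psi_j = theta_j + sum_i phi_i psi_{j-i}):
  psi_1 = theta_1 + phi_1 = -0.297 + (0.784) = 0.487
Right-hand sides:
  c_0 = sigma^2 (1 + theta_1 psi_1) = 4 * (1 + (-0.297)(0.487)) = 4 * 0.855361 = 3.421444
  c_1 = sigma^2 theta_1 = 4 * (-0.297) = -1.188
  c_2 = 0
Equations for k = 0 and k = 1 (AR order 1):
  gamma(0) = phi_1 gamma(1) + c_0
  gamma(1) = phi_1 gamma(0) + c_1
Substituting the second into the first: gamma(0) (1 - phi_1^2) = c_0 + phi_1 c_1, so
  gamma(0) = (c_0 + phi_1 c_1) / (1 - phi_1^2) = (3.421444 + (0.784)(-1.188)) / (1 - (0.784)^2) = 2.490052 / 0.385344 = 6.461894.
  gamma(1) = phi_1 gamma(0) + c_1 = (0.784)(6.461894) + (-1.188) = 3.878125.
Therefore gamma(1) = 3.8781 (to 4 decimal places).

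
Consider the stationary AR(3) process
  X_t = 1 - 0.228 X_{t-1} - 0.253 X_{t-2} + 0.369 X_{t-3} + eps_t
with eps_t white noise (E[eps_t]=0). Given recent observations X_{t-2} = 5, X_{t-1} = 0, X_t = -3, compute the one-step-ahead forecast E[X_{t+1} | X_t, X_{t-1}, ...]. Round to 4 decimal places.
E[X_{t+1} \mid \mathcal F_t] = 3.5290

For an AR(p) model X_t = c + sum_i phi_i X_{t-i} + eps_t, the
one-step-ahead conditional mean is
  E[X_{t+1} | X_t, ...] = c + sum_i phi_i X_{t+1-i}.
Substitute known values:
  E[X_{t+1} | ...] = 1 + (-0.228) * (-3) + (-0.253) * (0) + (0.369) * (5)
                   = 3.5290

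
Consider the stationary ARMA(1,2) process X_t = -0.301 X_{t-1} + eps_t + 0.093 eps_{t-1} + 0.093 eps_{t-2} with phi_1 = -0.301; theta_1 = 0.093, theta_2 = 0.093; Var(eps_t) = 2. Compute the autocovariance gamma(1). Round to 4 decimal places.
\gamma(1) = -0.4968

Multiply the model equation by X_{t-k} and take expectations. With theta_0 = psi_0 = 1 and psi_j the MA(infinity) weights, this gives
  gamma(k) - sum_i phi_i gamma(k-i) = c_k,
  c_k = sigma^2 * sum_{j=k..q} theta_j psi_{j-k}   (c_k = 0 for k > q),
using gamma(-m) = gamma(m).
psi-weights needed (psi_j = theta_j + sum_i phi_i psi_{j-i}):
  psi_1 = theta_1 + phi_1 = 0.093 + (-0.301) = -0.208
  psi_2 = theta_2 + phi_1 psi_1 = 0.093 + (-0.301)(-0.208) = 0.155608
Right-hand sides:
  c_0 = sigma^2 (1 + theta_1 psi_1 + theta_2 psi_2) = 2 * (1 + (0.093)(-0.208) + (0.093)(0.155608)) = 2 * 0.995128 = 1.990255
  c_1 = sigma^2 (theta_1 + theta_2 psi_1) = 2 * (0.093 + (0.093)(-0.208)) = 0.147312
  c_2 = sigma^2 theta_2 = 2 * (0.093) = 0.186
Equations for k = 0 and k = 1 (AR order 1):
  gamma(0) = phi_1 gamma(1) + c_0
  gamma(1) = phi_1 gamma(0) + c_1
Substituting the second into the first: gamma(0) (1 - phi_1^2) = c_0 + phi_1 c_1, so
  gamma(0) = (c_0 + phi_1 c_1) / (1 - phi_1^2) = (1.990255 + (-0.301)(0.147312)) / (1 - (-0.301)^2) = 1.945914 / 0.909399 = 2.13978.
  gamma(1) = phi_1 gamma(0) + c_1 = (-0.301)(2.13978) + (0.147312) = -0.496762.
Therefore gamma(1) = -0.4968 (to 4 decimal places).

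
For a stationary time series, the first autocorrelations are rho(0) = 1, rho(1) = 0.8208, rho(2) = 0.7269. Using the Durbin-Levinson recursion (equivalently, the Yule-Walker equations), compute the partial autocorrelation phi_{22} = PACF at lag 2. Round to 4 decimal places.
\phi_{22} = 0.1630

The PACF at lag k is phi_{kk}, the last component of the solution
to the Yule-Walker system G_k phi = r_k where
  (G_k)_{ij} = rho(|i - j|), (r_k)_i = rho(i), i,j = 1..k.
Equivalently, Durbin-Levinson gives phi_{kk} iteratively:
  phi_{11} = rho(1)
  phi_{kk} = [rho(k) - sum_{j=1..k-1} phi_{k-1,j} rho(k-j)]
            / [1 - sum_{j=1..k-1} phi_{k-1,j} rho(j)],
  phi_{k,j} = phi_{k-1,j} - phi_{kk} phi_{k-1,k-j},  j = 1..k-1.
Step k = 1:
  phi_11 = rho(1) = 0.8208.
Step k = 2:
  phi_22 = [rho(2) - phi_11 rho(1)] / [1 - phi_11 rho(1)] = [0.7269 - (0.8208)(0.8208)] / [1 - (0.8208)(0.8208)]
         = 0.05318736 / 0.32628736 = 0.163.
Therefore phi_{22} = 0.1630.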